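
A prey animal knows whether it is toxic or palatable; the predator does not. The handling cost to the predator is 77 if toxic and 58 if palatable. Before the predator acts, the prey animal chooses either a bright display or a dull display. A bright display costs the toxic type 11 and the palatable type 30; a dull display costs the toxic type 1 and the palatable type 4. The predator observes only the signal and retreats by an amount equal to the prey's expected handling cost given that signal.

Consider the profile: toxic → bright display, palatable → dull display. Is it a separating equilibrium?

Yes

If types separate, bright display earns payment 77 and dull display earns 58.
Toxic: bright display gives 77 − 11 = 66; dull display gives 58 − 1 = 57. No deviation. ✓
Palatable: dull display gives 58 − 4 = 54; bright display gives 77 − 30 = 47. No deviation. ✓
Both incentive constraints hold.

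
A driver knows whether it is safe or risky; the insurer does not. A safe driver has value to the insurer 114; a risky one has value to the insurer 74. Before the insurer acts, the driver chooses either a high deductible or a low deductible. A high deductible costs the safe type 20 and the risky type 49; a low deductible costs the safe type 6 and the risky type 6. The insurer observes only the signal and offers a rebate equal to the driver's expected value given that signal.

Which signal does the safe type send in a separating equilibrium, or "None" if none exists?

Try safe → high deductible, risky → low deductible:
  If types separate, high deductible earns payment 114 and low deductible earns 74.
  Safe: high deductible gives 114 − 20 = 94; low deductible gives 74 − 6 = 68. No deviation. ✓
  Risky: low deductible gives 74 − 6 = 68; high deductible gives 114 − 49 = 65. No deviation. ✓
Both hold — the safe type sends high deductible.

high deductible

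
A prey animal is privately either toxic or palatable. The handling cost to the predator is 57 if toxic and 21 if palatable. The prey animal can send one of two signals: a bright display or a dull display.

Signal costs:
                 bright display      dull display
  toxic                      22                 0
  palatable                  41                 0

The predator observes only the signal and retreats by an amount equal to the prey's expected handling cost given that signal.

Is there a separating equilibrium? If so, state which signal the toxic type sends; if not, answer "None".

Try toxic → bright display, palatable → dull display:
  If types separate, bright display earns payment 57 and dull display earns 21.
  Toxic: bright display gives 57 − 22 = 35; dull display gives 21 − 0 = 21. No deviation. ✓
  Palatable: dull display gives 21 − 0 = 21; bright display gives 57 − 41 = 16. No deviation. ✓
Both hold — the toxic type sends bright display.

bright display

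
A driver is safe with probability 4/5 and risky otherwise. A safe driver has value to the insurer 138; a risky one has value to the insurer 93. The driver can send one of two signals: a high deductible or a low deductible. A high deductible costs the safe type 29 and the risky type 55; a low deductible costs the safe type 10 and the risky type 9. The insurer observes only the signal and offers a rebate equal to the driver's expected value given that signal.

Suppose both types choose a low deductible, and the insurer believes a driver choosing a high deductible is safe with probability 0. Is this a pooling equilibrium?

Yes

At the pooled signal (low deductible) the insurer holds the prior 4/5 and pays 4/5·138 + 1/5·93 = 129. Off-path (high deductible) belief 0 gives 0·138 + 1·93 = 93.
Safe: low deductible gives 129 − 10 = 119; high deductible gives 93 − 29 = 64. Stays. ✓
Risky: low deductible gives 129 − 9 = 120; high deductible gives 93 − 55 = 38. Stays. ✓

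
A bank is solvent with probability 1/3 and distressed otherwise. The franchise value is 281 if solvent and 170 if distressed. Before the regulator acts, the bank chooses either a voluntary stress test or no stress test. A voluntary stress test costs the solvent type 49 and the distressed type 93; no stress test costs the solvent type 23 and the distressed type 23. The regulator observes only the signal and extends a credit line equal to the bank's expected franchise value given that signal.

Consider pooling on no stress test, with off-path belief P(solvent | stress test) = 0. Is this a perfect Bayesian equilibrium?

Yes

On the equilibrium path (no stress test) the regulator holds the prior 1/3 and pays 1/3·281 + 2/3·170 = 207. Off-path (stress test) belief 0 gives 0·281 + 1·170 = 170.
Solvent: no stress test gives 207 − 23 = 184; stress test gives 170 − 49 = 121. Stays. ✓
Distressed: no stress test gives 207 − 23 = 184; stress test gives 170 − 93 = 77. Stays. ✓
Beliefs are Bayes-consistent on-path and both types best-respond.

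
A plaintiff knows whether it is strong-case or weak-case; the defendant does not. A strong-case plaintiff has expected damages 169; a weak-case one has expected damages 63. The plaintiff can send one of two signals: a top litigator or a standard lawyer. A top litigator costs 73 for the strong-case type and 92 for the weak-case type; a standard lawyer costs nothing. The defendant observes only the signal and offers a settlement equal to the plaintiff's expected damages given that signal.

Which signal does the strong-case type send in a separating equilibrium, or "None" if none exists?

Try strong-case → top litigator, weak-case → standard lawyer:
  If types separate, top litigator earns payment 169 and standard lawyer earns 63.
  Strong-case: top litigator gives 169 − 73 = 96; standard lawyer gives 63 − 0 = 63. No deviation. ✓
  Weak-case: standard lawyer gives 63 − 0 = 63; top litigator gives 169 − 92 = 77. Would deviate. ✗
Try strong-case → standard lawyer, weak-case → top litigator:
  If types separate, standard lawyer earns payment 169 and top litigator earns 63.
  Strong-case: standard lawyer gives 169 − 0 = 169; top litigator gives 63 − 73 = -10. No deviation. ✓
  Weak-case: top litigator gives 63 − 92 = -29; standard lawyer gives 169 − 0 = 169. Would deviate. ✗
Neither assignment is incentive-compatible.

None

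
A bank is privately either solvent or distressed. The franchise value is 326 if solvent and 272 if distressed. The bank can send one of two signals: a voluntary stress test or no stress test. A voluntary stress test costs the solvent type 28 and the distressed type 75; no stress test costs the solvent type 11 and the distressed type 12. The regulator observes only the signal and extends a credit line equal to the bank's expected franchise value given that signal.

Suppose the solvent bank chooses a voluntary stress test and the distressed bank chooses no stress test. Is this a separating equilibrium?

If types separate, stress test earns payment 326 and no stress test earns 272.
Solvent: stress test gives 326 − 28 = 298; no stress test gives 272 − 11 = 261. No deviation. ✓
Distressed: no stress test gives 272 − 12 = 260; stress test gives 326 − 75 = 251. No deviation. ✓
Both incentive constraints hold.

Yes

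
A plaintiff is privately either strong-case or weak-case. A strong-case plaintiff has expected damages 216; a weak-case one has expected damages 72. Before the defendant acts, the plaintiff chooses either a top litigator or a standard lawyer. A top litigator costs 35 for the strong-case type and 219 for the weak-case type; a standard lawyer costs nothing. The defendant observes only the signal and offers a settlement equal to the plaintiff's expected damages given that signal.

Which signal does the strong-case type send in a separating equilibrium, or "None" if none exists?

Try strong-case → top litigator, weak-case → standard lawyer:
  Under separation the defendant infers type exactly: top litigator → strong-case (pays 216), standard lawyer → weak-case (pays 72).
  Strong-case: top litigator gives 216 − 35 = 181; standard lawyer gives 72 − 0 = 72. No deviation. ✓
  Weak-case: standard lawyer gives 72 − 0 = 72; top litigator gives 216 − 219 = -3. No deviation. ✓
Both hold — the strong-case type sends top litigator.

top litigator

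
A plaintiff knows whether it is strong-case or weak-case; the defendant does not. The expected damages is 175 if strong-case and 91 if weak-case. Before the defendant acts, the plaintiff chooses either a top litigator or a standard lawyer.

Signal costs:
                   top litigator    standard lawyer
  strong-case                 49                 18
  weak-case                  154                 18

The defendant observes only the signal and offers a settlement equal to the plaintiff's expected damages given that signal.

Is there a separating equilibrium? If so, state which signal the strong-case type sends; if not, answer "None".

Try strong-case → top litigator, weak-case → standard lawyer:
  Under separation the defendant infers type exactly: top litigator → strong-case (pays 175), standard lawyer → weak-case (pays 91).
  Strong-case: top litigator gives 175 − 49 = 126; standard lawyer gives 91 − 18 = 73. No deviation. ✓
  Weak-case: standard lawyer gives 91 − 18 = 73; top litigator gives 175 − 154 = 21. No deviation. ✓
Both hold — the strong-case type sends top litigator.

top litigator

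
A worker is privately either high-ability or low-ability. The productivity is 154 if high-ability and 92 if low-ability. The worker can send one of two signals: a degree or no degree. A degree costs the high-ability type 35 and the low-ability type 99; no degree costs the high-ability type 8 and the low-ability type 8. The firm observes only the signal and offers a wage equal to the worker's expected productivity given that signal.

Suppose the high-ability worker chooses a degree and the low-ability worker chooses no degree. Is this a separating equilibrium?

If types separate, degree earns payment 154 and no degree earns 92.
High-ability: degree gives 154 − 35 = 119; no degree gives 92 − 8 = 84. No deviation. ✓
Low-ability: no degree gives 92 − 8 = 84; degree gives 154 − 99 = 55. No deviation. ✓
Both incentive constraints hold.

Yes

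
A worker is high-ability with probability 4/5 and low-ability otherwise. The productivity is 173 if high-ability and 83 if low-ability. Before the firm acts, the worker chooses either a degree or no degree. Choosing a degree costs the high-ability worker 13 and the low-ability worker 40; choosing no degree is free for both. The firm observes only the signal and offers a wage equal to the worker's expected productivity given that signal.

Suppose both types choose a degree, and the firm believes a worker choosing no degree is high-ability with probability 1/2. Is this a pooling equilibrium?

No

At the pooled signal (degree) the firm holds the prior 4/5 and pays 4/5·173 + 1/5·83 = 155. Off-path (no degree) belief 1/2 gives 1/2·173 + 1/2·83 = 128.
High-ability: degree gives 155 − 13 = 142; no degree gives 128 − 0 = 128. Stays. ✓
Low-ability: degree gives 155 − 40 = 115; no degree gives 128 − 0 = 128. Deviates. ✗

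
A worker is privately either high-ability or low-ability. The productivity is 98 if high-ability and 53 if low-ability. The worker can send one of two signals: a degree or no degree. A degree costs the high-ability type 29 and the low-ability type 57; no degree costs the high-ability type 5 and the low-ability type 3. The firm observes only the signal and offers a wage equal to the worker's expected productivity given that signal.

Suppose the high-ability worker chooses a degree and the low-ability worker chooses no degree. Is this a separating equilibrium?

Yes

If types separate, degree earns payment 98 and no degree earns 53.
High-ability: degree gives 98 − 29 = 69; no degree gives 53 − 5 = 48. No deviation. ✓
Low-ability: no degree gives 53 − 3 = 50; degree gives 98 − 57 = 41. No deviation. ✓
Neither type gains from mimicking the other.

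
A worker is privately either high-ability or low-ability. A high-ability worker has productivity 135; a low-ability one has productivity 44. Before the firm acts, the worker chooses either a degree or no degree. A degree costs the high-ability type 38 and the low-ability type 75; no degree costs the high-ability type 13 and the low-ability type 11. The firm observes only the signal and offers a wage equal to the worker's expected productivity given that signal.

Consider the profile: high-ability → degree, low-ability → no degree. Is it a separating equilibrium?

Under separation the firm infers type exactly: degree → high-ability (pays 135), no degree → low-ability (pays 44).
High-ability: degree gives 135 − 38 = 97; no degree gives 44 − 13 = 31. No deviation. ✓
Low-ability: no degree gives 44 − 11 = 33; degree gives 135 − 75 = 60. Would deviate. ✗

No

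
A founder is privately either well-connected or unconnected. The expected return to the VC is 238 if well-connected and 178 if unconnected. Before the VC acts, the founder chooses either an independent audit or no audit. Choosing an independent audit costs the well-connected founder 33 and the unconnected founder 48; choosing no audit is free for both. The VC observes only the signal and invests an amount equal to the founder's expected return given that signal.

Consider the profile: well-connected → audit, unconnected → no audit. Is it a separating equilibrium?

Under separation the VC infers type exactly: audit → well-connected (pays 238), no audit → unconnected (pays 178).
Well-connected: audit gives 238 − 33 = 205; no audit gives 178 − 0 = 178. No deviation. ✓
Unconnected: no audit gives 178 − 0 = 178; audit gives 238 − 48 = 190. Would deviate. ✗

No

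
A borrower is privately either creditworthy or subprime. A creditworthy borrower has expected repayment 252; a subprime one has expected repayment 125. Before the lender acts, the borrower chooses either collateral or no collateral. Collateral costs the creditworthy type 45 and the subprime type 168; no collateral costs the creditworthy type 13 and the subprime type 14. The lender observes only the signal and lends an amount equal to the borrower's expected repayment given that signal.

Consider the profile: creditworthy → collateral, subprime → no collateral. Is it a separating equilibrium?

Yes

Under separation the lender infers type exactly: collateral → creditworthy (pays 252), no collateral → subprime (pays 125).
Creditworthy: collateral gives 252 − 45 = 207; no collateral gives 125 − 13 = 112. No deviation. ✓
Subprime: no collateral gives 125 − 14 = 111; collateral gives 252 − 168 = 84. No deviation. ✓
Neither type gains from mimicking the other.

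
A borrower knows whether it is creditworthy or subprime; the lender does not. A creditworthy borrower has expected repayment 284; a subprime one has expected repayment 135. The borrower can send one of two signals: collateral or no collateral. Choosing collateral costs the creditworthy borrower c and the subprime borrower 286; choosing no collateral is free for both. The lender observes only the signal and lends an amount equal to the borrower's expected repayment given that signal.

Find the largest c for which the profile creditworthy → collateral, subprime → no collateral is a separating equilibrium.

149

Under separation: collateral → creditworthy (pays 284); no collateral → subprime (pays 135).
Subprime: 135 − 0 = 135 ≥ 284 − 286 = -2. Holds regardless of c. ✓
Creditworthy: 284 − c ≥ 135 − 0, so c ≤ 284 − 135 = 149.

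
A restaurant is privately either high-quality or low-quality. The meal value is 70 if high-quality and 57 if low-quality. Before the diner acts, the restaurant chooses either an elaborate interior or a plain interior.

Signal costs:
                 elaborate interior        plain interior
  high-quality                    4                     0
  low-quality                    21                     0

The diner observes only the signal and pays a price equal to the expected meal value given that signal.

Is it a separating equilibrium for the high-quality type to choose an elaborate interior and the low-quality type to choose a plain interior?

Yes

If types separate, elaborate interior earns payment 70 and plain interior earns 57.
High-quality: elaborate interior gives 70 − 4 = 66; plain interior gives 57 − 0 = 57. No deviation. ✓
Low-quality: plain interior gives 57 − 0 = 57; elaborate interior gives 70 − 21 = 49. No deviation. ✓
Neither type gains from mimicking the other.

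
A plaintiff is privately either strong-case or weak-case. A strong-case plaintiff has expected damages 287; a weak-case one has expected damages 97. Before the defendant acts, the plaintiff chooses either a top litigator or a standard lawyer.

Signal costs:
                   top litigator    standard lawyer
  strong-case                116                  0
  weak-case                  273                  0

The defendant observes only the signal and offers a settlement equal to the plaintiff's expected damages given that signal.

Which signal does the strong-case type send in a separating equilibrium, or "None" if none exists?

top litigator

Try strong-case → top litigator, weak-case → standard lawyer:
  If types separate, top litigator earns payment 287 and standard lawyer earns 97.
  Strong-case: top litigator gives 287 − 116 = 171; standard lawyer gives 97 − 0 = 97. No deviation. ✓
  Weak-case: standard lawyer gives 97 − 0 = 97; top litigator gives 287 − 273 = 14. No deviation. ✓
Both hold — the strong-case type sends top litigator.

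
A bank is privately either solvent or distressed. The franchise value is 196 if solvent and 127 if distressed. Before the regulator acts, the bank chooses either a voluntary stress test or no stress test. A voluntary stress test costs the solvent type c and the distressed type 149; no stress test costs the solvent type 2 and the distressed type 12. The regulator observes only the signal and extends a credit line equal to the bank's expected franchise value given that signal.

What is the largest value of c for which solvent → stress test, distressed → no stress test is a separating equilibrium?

71

Under separation: stress test → solvent (pays 196); no stress test → distressed (pays 127).
Distressed: 127 − 12 = 115 ≥ 196 − 149 = 47. Holds regardless of c. ✓
Solvent: 196 − c ≥ 127 − 2, so c ≤ 196 − 125 = 71.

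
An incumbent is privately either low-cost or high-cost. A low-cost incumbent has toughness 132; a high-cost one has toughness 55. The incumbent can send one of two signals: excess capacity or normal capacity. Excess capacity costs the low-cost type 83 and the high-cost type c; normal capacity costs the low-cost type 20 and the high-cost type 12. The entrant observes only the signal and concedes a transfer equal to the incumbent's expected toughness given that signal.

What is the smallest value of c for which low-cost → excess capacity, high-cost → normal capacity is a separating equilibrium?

Under separation: excess capacity → low-cost (pays 132); normal capacity → high-cost (pays 55).
Low-cost: 132 − 83 = 49 ≥ 55 − 20 = 35. Holds regardless of c. ✓
High-cost: 55 − 12 ≥ 132 − c, so c ≥ 132 − 43 = 89.

89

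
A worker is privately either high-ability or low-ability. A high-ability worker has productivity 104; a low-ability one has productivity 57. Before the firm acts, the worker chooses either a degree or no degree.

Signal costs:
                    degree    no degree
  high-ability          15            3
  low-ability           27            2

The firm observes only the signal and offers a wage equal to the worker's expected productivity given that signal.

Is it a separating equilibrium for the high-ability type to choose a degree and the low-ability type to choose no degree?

No

Under separation the firm infers type exactly: degree → high-ability (pays 104), no degree → low-ability (pays 57).
High-ability: degree gives 104 − 15 = 89; no degree gives 57 − 3 = 54. No deviation. ✓
Low-ability: no degree gives 57 − 2 = 55; degree gives 104 − 27 = 77. Would deviate. ✗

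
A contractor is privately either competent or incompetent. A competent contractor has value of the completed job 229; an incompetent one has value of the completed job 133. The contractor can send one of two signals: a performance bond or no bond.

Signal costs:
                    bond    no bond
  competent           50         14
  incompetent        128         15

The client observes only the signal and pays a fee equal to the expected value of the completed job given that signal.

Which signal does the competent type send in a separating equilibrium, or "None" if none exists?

bond

Try competent → bond, incompetent → no bond:
  If types separate, bond earns payment 229 and no bond earns 133.
  Competent: bond gives 229 − 50 = 179; no bond gives 133 − 14 = 119. No deviation. ✓
  Incompetent: no bond gives 133 − 15 = 118; bond gives 229 − 128 = 101. No deviation. ✓
Both hold — the competent type sends bond.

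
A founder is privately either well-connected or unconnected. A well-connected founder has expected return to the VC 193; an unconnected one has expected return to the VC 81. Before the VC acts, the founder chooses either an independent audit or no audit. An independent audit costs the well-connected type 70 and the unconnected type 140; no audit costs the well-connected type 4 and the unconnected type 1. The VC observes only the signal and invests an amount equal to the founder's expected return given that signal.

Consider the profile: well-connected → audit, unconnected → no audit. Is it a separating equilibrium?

Under separation the VC infers type exactly: audit → well-connected (pays 193), no audit → unconnected (pays 81).
Well-connected: audit gives 193 − 70 = 123; no audit gives 81 − 4 = 77. No deviation. ✓
Unconnected: no audit gives 81 − 1 = 80; audit gives 193 − 140 = 53. No deviation. ✓
Both incentive constraints hold.

Yes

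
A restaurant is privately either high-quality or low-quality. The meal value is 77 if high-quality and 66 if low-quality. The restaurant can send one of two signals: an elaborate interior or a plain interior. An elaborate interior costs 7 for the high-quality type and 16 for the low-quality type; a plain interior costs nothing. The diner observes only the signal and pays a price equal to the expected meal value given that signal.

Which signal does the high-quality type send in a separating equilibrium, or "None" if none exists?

Try high-quality → elaborate interior, low-quality → plain interior:
  If types separate, elaborate interior earns payment 77 and plain interior earns 66.
  High-quality: elaborate interior gives 77 − 7 = 70; plain interior gives 66 − 0 = 66. No deviation. ✓
  Low-quality: plain interior gives 66 − 0 = 66; elaborate interior gives 77 − 16 = 61. No deviation. ✓
Both hold — the high-quality type sends elaborate interior.

elaborate interior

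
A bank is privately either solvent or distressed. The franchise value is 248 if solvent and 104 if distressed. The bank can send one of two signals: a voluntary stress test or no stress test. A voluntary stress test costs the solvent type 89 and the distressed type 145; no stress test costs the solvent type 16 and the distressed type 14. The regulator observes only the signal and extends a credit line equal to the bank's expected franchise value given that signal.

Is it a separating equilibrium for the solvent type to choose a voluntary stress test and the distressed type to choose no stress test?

No

If types separate, stress test earns payment 248 and no stress test earns 104.
Solvent: stress test gives 248 − 89 = 159; no stress test gives 104 − 16 = 88. No deviation. ✓
Distressed: no stress test gives 104 − 14 = 90; stress test gives 248 − 145 = 103. Would deviate. ✗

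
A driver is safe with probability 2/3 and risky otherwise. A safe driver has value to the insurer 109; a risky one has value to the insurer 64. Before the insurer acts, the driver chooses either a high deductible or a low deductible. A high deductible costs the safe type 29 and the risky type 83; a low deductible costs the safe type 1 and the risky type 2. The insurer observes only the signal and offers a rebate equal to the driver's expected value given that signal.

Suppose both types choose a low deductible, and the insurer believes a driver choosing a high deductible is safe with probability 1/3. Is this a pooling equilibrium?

On the equilibrium path (low deductible) the insurer holds the prior 2/3 and pays 2/3·109 + 1/3·64 = 94. Off-path (high deductible) belief 1/3 gives 1/3·109 + 2/3·64 = 79.
Safe: low deductible gives 94 − 1 = 93; high deductible gives 79 − 29 = 50. Stays. ✓
Risky: low deductible gives 94 − 2 = 92; high deductible gives 79 − 83 = -4. Stays. ✓
Beliefs are Bayes-consistent on-path and both types best-respond.

Yes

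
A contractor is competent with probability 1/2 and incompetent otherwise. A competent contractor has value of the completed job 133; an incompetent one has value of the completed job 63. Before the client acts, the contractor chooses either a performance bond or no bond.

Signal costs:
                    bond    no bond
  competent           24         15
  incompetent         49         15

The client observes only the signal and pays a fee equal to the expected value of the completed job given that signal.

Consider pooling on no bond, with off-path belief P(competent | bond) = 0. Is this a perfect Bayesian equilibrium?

Yes

On the equilibrium path (no bond) the client holds the prior 1/2 and pays 1/2·133 + 1/2·63 = 98. Off-path (bond) belief 0 gives 0·133 + 1·63 = 63.
Competent: no bond gives 98 − 15 = 83; bond gives 63 − 24 = 39. Stays. ✓
Incompetent: no bond gives 98 − 15 = 83; bond gives 63 − 49 = 14. Stays. ✓
Beliefs are Bayes-consistent on-path and both types best-respond.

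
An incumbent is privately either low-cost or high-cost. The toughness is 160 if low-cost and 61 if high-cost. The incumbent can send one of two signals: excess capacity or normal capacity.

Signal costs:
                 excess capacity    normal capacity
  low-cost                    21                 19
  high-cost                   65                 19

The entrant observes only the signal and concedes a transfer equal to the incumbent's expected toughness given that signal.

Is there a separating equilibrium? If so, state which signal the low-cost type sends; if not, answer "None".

Try low-cost → excess capacity, high-cost → normal capacity:
  Under separation the entrant infers type exactly: excess capacity → low-cost (pays 160), normal capacity → high-cost (pays 61).
  Low-cost: excess capacity gives 160 − 21 = 139; normal capacity gives 61 − 19 = 42. No deviation. ✓
  High-cost: normal capacity gives 61 − 19 = 42; excess capacity gives 160 − 65 = 95. Would deviate. ✗
Try low-cost → normal capacity, high-cost → excess capacity:
  Under separation the entrant infers type exactly: normal capacity → low-cost (pays 160), excess capacity → high-cost (pays 61).
  Low-cost: normal capacity gives 160 − 19 = 141; excess capacity gives 61 − 21 = 40. No deviation. ✓
  High-cost: excess capacity gives 61 − 65 = -4; normal capacity gives 160 − 19 = 141. Would deviate. ✗
Neither assignment is incentive-compatible.

None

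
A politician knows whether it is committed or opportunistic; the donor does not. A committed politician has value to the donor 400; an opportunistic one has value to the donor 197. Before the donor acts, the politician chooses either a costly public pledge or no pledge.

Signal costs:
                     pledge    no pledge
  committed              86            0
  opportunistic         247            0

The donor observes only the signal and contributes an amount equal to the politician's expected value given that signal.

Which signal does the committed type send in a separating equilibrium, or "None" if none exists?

pledge

Try committed → pledge, opportunistic → no pledge:
  If types separate, pledge earns payment 400 and no pledge earns 197.
  Committed: pledge gives 400 − 86 = 314; no pledge gives 197 − 0 = 197. No deviation. ✓
  Opportunistic: no pledge gives 197 − 0 = 197; pledge gives 400 − 247 = 153. No deviation. ✓
Both hold — the committed type sends pledge.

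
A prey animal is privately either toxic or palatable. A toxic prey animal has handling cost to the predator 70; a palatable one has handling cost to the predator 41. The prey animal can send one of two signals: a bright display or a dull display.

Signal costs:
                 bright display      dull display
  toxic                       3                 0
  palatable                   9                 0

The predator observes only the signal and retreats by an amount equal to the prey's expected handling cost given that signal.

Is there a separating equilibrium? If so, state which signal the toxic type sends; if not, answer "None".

None

Try toxic → bright display, palatable → dull display:
  If types separate, bright display earns payment 70 and dull display earns 41.
  Toxic: bright display gives 70 − 3 = 67; dull display gives 41 − 0 = 41. No deviation. ✓
  Palatable: dull display gives 41 − 0 = 41; bright display gives 70 − 9 = 61. Would deviate. ✗
Try toxic → dull display, palatable → bright display:
  If types separate, dull display earns payment 70 and bright display earns 41.
  Toxic: dull display gives 70 − 0 = 70; bright display gives 41 − 3 = 38. No deviation. ✓
  Palatable: bright display gives 41 − 9 = 32; dull display gives 70 − 0 = 70. Would deviate. ✗
Neither assignment is incentive-compatible.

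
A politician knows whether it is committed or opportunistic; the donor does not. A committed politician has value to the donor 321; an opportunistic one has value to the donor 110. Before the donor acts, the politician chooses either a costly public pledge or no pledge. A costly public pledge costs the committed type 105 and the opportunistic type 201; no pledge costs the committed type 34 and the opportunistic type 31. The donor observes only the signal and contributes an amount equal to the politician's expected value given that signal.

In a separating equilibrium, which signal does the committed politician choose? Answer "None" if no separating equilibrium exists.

None

Try committed → pledge, opportunistic → no pledge:
  Under separation the donor infers type exactly: pledge → committed (pays 321), no pledge → opportunistic (pays 110).
  Committed: pledge gives 321 − 105 = 216; no pledge gives 110 − 34 = 76. No deviation. ✓
  Opportunistic: no pledge gives 110 − 31 = 79; pledge gives 321 − 201 = 120. Would deviate. ✗
Try committed → no pledge, opportunistic → pledge:
  Under separation the donor infers type exactly: no pledge → committed (pays 321), pledge → opportunistic (pays 110).
  Committed: no pledge gives 321 − 34 = 287; pledge gives 110 − 105 = 5. No deviation. ✓
  Opportunistic: pledge gives 110 − 201 = -91; no pledge gives 321 − 31 = 290. Would deviate. ✗
Neither assignment is incentive-compatible.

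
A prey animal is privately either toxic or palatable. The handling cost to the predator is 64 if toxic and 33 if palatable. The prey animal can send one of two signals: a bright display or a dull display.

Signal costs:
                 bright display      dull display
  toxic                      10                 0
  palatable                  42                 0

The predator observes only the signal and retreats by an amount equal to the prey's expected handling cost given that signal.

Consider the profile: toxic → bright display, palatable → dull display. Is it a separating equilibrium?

If types separate, bright display earns payment 64 and dull display earns 33.
Toxic: bright display gives 64 − 10 = 54; dull display gives 33 − 0 = 33. No deviation. ✓
Palatable: dull display gives 33 − 0 = 33; bright display gives 64 − 42 = 22. No deviation. ✓
Both incentive constraints hold.

Yes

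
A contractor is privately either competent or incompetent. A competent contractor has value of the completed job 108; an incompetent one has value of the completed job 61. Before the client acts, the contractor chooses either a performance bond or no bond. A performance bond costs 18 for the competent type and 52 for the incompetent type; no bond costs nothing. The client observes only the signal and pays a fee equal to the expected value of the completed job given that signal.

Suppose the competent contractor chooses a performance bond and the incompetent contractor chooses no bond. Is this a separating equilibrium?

Yes

Under separation the client infers type exactly: bond → competent (pays 108), no bond → incompetent (pays 61).
Competent: bond gives 108 − 18 = 90; no bond gives 61 − 0 = 61. No deviation. ✓
Incompetent: no bond gives 61 − 0 = 61; bond gives 108 − 52 = 56. No deviation. ✓
Neither type gains from mimicking the other.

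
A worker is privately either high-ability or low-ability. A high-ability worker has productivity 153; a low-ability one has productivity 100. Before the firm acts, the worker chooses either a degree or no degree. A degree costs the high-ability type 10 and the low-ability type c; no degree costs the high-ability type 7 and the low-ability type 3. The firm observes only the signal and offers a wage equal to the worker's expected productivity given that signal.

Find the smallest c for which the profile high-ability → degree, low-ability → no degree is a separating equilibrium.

56

Under separation: degree → high-ability (pays 153); no degree → low-ability (pays 100).
High-ability: 153 − 10 = 143 ≥ 100 − 7 = 93. Holds regardless of c. ✓
Low-ability: 100 − 3 ≥ 153 − c, so c ≥ 153 − 97 = 56.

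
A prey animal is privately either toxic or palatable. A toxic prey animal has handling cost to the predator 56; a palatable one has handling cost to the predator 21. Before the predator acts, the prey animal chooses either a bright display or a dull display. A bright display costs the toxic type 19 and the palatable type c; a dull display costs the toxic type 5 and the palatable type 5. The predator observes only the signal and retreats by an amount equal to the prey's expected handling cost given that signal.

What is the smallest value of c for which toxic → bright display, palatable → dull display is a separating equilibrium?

40

Under separation: bright display → toxic (pays 56); dull display → palatable (pays 21).
Toxic: 56 − 19 = 37 ≥ 21 − 5 = 16. Holds regardless of c. ✓
Palatable: 21 − 5 ≥ 56 − c, so c ≥ 56 − 16 = 40.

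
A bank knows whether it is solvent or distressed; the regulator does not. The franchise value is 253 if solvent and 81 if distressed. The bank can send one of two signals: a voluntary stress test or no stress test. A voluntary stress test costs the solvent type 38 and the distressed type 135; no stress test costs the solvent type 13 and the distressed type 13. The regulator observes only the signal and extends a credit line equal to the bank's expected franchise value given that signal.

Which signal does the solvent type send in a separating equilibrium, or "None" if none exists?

Try solvent → stress test, distressed → no stress test:
  Under separation the regulator infers type exactly: stress test → solvent (pays 253), no stress test → distressed (pays 81).
  Solvent: stress test gives 253 − 38 = 215; no stress test gives 81 − 13 = 68. No deviation. ✓
  Distressed: no stress test gives 81 − 13 = 68; stress test gives 253 − 135 = 118. Would deviate. ✗
Try solvent → no stress test, distressed → stress test:
  Under separation the regulator infers type exactly: no stress test → solvent (pays 253), stress test → distressed (pays 81).
  Solvent: no stress test gives 253 − 13 = 240; stress test gives 81 − 38 = 43. No deviation. ✓
  Distressed: stress test gives 81 − 135 = -54; no stress test gives 253 − 13 = 240. Would deviate. ✗
Neither assignment is incentive-compatible.

None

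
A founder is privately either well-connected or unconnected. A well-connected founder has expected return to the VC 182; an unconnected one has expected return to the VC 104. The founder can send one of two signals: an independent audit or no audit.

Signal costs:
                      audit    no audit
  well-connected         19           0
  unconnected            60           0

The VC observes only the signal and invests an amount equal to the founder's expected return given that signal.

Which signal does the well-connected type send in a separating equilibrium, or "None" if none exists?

Try well-connected → audit, unconnected → no audit:
  If types separate, audit earns payment 182 and no audit earns 104.
  Well-connected: audit gives 182 − 19 = 163; no audit gives 104 − 0 = 104. No deviation. ✓
  Unconnected: no audit gives 104 − 0 = 104; audit gives 182 − 60 = 122. Would deviate. ✗
Try well-connected → no audit, unconnected → audit:
  If types separate, no audit earns payment 182 and audit earns 104.
  Well-connected: no audit gives 182 − 0 = 182; audit gives 104 − 19 = 85. No deviation. ✓
  Unconnected: audit gives 104 − 60 = 44; no audit gives 182 − 0 = 182. Would deviate. ✗
Neither assignment is incentive-compatible.

None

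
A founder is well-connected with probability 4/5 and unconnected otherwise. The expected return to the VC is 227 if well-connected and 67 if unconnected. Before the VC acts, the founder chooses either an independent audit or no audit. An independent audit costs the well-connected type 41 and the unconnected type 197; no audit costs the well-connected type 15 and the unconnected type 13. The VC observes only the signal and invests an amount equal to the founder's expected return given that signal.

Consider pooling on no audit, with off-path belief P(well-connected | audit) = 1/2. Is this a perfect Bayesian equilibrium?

On the equilibrium path (no audit) the VC holds the prior 4/5 and pays 4/5·227 + 1/5·67 = 195. Off-path (audit) belief 1/2 gives 1/2·227 + 1/2·67 = 147.
Well-connected: no audit gives 195 − 15 = 180; audit gives 147 − 41 = 106. Stays. ✓
Unconnected: no audit gives 195 − 13 = 182; audit gives 147 − 197 = -50. Stays. ✓
Beliefs are Bayes-consistent on-path and both types best-respond.

Yes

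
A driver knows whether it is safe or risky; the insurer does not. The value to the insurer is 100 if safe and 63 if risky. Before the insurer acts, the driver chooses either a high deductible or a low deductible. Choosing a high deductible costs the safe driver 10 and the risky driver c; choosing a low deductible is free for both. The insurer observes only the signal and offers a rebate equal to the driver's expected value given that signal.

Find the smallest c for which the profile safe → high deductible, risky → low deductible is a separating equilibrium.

Under separation: high deductible → safe (pays 100); low deductible → risky (pays 63).
Safe: 100 − 10 = 90 ≥ 63 − 0 = 63. Holds regardless of c. ✓
Risky: 63 − 0 ≥ 100 − c, so c ≥ 100 − 63 = 37.

37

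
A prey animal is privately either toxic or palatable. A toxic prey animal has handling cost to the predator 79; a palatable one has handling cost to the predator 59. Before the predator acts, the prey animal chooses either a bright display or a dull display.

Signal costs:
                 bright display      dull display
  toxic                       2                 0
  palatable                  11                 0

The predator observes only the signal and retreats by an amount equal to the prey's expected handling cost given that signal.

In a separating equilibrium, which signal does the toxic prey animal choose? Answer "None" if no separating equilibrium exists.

None

Try toxic → bright display, palatable → dull display:
  Under separation the predator infers type exactly: bright display → toxic (pays 79), dull display → palatable (pays 59).
  Toxic: bright display gives 79 − 2 = 77; dull display gives 59 − 0 = 59. No deviation. ✓
  Palatable: dull display gives 59 − 0 = 59; bright display gives 79 − 11 = 68. Would deviate. ✗
Try toxic → dull display, palatable → bright display:
  Under separation the predator infers type exactly: dull display → toxic (pays 79), bright display → palatable (pays 59).
  Toxic: dull display gives 79 − 0 = 79; bright display gives 59 − 2 = 57. No deviation. ✓
  Palatable: bright display gives 59 − 11 = 48; dull display gives 79 − 0 = 79. Would deviate. ✗
Neither assignment is incentive-compatible.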